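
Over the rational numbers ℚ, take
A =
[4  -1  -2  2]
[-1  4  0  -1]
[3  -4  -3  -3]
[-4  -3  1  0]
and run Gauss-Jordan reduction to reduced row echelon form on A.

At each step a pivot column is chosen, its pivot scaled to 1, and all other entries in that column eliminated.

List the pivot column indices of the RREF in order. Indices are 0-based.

pivot(0,0)=4: scale R0 → (1, -1/4, -1/2, 1/2)
  clear (1,0): R1 −= (-1)R0 → (0, 15/4, -1/2, -1/2)
  clear (2,0): R2 −= (3)R0 → (0, -13/4, -3/2, -9/2)
  clear (3,0): R3 −= (-4)R0 → (0, -4, -1, 2)
pivot(1,1)=15/4: scale R1 → (0, 1, -2/15, -2/15)
  clear (0,1): R0 −= (-1/4)R1 → (1, 0, -8/15, 7/15)
  clear (2,1): R2 −= (-13/4)R1 → (0, 0, -29/15, -74/15)
  clear (3,1): R3 −= (-4)R1 → (0, 0, -23/15, 22/15)
pivot(2,2)=-29/15: scale R2 → (0, 0, 1, 74/29)
  clear (0,2): R0 −= (-8/15)R2 → (1, 0, 0, 53/29)
  clear (1,2): R1 −= (-2/15)R2 → (0, 1, 0, 6/29)
  clear (3,2): R3 −= (-23/15)R2 → (0, 0, 0, 156/29)
pivot(3,3)=156/29: scale R3 → (0, 0, 0, 1)
  clear (0,3): R0 −= (53/29)R3 → (1, 0, 0, 0)
  clear (1,3): R1 −= (6/29)R3 → (0, 1, 0, 0)
  clear (2,3): R2 −= (74/29)R3 → (0, 0, 1, 0)

pivot columns: 0, 1, 2, 3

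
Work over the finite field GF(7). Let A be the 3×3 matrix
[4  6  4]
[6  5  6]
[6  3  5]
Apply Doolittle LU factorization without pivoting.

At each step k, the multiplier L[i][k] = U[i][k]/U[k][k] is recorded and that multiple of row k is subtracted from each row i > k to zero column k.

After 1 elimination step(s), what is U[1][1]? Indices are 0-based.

[col 0] pivot 4
  R1 -= 5*R0 → (0, 3, 0)  (L[1][0] := 5)
  R2 -= 5*R0 → (0, 1, 6)  (L[2][0] := 5)

U[1][1] = 3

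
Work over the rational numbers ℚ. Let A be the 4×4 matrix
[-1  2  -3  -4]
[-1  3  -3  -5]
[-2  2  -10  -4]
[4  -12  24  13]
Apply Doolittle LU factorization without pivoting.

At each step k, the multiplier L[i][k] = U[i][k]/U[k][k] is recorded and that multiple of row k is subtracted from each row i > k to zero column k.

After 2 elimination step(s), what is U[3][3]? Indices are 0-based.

U[3][3] = -7

[col 0] pivot -1
  R1 -= 1*R0 → (0, 1, 0, -1)  (L[1][0] := 1)
  R2 -= 2*R0 → (0, -2, -4, 4)  (L[2][0] := 2)
  R3 -= -4*R0 → (0, -4, 12, -3)  (L[3][0] := -4)
[col 1] pivot 1
  R2 -= -2*R1 → (0, 0, -4, 2)  (L[2][1] := -2)
  R3 -= -4*R1 → (0, 0, 12, -7)  (L[3][1] := -4)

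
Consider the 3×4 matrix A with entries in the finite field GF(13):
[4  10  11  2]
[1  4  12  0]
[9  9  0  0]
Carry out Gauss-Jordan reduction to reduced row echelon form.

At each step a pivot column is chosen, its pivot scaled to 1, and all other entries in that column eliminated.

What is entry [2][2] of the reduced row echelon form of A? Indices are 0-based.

step 1: normalize row 0 (÷4) = (1, 9, 6, 7)
  row 1: subtract 1×row0 = (0, 8, 6, 6)
  row 2: subtract 9×row0 = (0, 6, 11, 2)
step 2: normalize row 1 (÷8) = (0, 1, 4, 4)
  row 0: subtract 9×row1 = (1, 0, 9, 10)
  row 2: subtract 6×row1 = (0, 0, 0, 4)
skip col 2 (zero from row 2)
step 3: normalize row 2 (÷4) = (0, 0, 0, 1)
  row 0: subtract 10×row2 = (1, 0, 9, 0)
  row 1: subtract 4×row2 = (0, 1, 4, 0)

M[2][2] = 0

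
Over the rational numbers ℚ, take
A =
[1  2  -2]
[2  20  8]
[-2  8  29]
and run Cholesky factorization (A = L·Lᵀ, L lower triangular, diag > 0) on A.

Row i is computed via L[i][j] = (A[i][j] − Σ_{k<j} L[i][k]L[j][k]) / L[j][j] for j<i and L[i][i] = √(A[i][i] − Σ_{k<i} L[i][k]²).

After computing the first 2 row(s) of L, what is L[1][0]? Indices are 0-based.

Step 1: L[0][0] = √(1) = 1.
  L[1][0] = (2) / L[0][0] = 2.
Step 2: L[1][1] = √(16) = 4.

L[1][0] = 2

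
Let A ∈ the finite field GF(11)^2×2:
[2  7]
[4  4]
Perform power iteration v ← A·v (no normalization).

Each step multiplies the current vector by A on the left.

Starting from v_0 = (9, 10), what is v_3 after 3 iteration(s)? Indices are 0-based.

v_0 = (9, 10).
v_1 = A·v_0 = (0, 10).
v_2 = A·v_1 = (4, 7).
v_3 = A·v_2 = (2, 0).

v_3 = (2, 0)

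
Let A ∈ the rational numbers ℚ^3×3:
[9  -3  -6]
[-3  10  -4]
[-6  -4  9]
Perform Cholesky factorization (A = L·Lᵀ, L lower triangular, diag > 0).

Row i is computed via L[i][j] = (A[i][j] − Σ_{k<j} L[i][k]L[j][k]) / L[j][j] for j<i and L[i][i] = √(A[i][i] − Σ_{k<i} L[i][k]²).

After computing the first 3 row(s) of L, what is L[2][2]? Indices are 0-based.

Step 1: L[0][0] = √(9) = 3.
  L[1][0] = (-3) / L[0][0] = -1.
Step 2: L[1][1] = √(9) = 3.
  L[2][0] = (-6) / L[0][0] = -2.
  L[2][1] = (-6) / L[1][1] = -2.
Step 3: L[2][2] = √(1) = 1.

L[2][2] = 1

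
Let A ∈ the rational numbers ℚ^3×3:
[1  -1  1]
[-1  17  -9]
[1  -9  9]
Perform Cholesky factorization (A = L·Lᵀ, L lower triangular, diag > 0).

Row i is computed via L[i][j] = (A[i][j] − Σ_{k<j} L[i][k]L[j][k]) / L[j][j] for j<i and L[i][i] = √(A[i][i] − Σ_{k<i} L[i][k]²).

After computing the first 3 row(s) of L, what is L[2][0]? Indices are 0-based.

L[2][0] = 1

Step 1: L[0][0] = √(1) = 1.
  L[1][0] = (-1) / L[0][0] = -1.
Step 2: L[1][1] = √(16) = 4.
  L[2][0] = (1) / L[0][0] = 1.
  L[2][1] = (-8) / L[1][1] = -2.
Step 3: L[2][2] = √(4) = 2.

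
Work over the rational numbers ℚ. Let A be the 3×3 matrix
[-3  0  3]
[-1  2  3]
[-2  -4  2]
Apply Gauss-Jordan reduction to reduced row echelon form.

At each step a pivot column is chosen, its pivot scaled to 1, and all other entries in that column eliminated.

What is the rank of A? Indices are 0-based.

rank = 3

[1] R0 /= -3  ⇒  (1, 0, -1)
     R1 -= -1·R0  ⇒  (0, 2, 2)
     R2 -= -2·R0  ⇒  (0, -4, 0)
[2] R1 /= 2  ⇒  (0, 1, 1)
     R2 -= -4·R1  ⇒  (0, 0, 4)
[3] R2 /= 4  ⇒  (0, 0, 1)
     R0 -= -1·R2  ⇒  (1, 0, 0)
     R1 -= 1·R2  ⇒  (0, 1, 0)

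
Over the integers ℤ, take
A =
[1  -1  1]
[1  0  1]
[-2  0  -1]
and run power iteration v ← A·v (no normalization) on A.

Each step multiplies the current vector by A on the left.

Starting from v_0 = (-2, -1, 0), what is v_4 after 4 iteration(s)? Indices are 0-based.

v_4 = (-11, -8, 8)

v_0 = (-2, -1, 0).
v_1 = A·v_0 = (-1, -2, 4).
v_2 = A·v_1 = (5, 3, -2).
v_3 = A·v_2 = (0, 3, -8).
v_4 = A·v_3 = (-11, -8, 8).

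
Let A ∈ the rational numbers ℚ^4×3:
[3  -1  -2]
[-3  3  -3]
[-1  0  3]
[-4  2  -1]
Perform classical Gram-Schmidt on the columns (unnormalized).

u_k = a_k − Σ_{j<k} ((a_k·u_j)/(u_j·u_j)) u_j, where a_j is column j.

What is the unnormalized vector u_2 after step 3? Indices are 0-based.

Step 1: u_0 = a_0 = (3, -3, -1, -4).
Step 2: u_1 = a_1 − (-4/7)·u_0 = (5/7, 9/7, -4/7, -2/7).
Step 3: u_2 = a_2 − (4/35)·u_0 − (-47/18)·u_1 = (-43/90, 7/10, 73/45, -58/45).

u_2 = (-43/90, 7/10, 73/45, -58/45)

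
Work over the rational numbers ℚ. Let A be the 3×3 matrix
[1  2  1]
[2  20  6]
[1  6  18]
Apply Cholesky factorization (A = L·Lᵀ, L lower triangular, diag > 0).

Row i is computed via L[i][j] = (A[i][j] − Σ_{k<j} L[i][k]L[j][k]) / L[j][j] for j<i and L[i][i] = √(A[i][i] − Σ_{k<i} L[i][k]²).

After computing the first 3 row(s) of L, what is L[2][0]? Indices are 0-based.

Step 1: L[0][0] = √(1) = 1.
  L[1][0] = (2) / L[0][0] = 2.
Step 2: L[1][1] = √(16) = 4.
  L[2][0] = (1) / L[0][0] = 1.
  L[2][1] = (4) / L[1][1] = 1.
Step 3: L[2][2] = √(16) = 4.

L[2][0] = 1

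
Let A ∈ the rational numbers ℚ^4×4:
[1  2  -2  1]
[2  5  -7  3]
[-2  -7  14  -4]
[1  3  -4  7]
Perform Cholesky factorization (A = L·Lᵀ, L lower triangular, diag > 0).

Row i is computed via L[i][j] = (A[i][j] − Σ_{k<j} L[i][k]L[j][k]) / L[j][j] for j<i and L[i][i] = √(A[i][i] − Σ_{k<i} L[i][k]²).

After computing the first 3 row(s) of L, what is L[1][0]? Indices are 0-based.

L[1][0] = 2

Step 1: L[0][0] = √(1) = 1.
  L[1][0] = (2) / L[0][0] = 2.
Step 2: L[1][1] = √(1) = 1.
  L[2][0] = (-2) / L[0][0] = -2.
  L[2][1] = (-3) / L[1][1] = -3.
Step 3: L[2][2] = √(1) = 1.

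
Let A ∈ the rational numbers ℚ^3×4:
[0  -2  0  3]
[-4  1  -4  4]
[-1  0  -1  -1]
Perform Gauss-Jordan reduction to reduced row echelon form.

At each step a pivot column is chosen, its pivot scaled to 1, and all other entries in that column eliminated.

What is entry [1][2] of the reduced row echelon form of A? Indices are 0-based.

step 1: exchange rows 0,1
step 1: normalize row 0 (÷-4) = (1, -1/4, 1, -1)
  row 2: subtract -1×row0 = (0, -1/4, 0, -2)
step 2: normalize row 1 (÷-2) = (0, 1, 0, -3/2)
  row 0: subtract -1/4×row1 = (1, 0, 1, -11/8)
  row 2: subtract -1/4×row1 = (0, 0, 0, -19/8)
skip col 2 (zero from row 2)
step 3: normalize row 2 (÷-19/8) = (0, 0, 0, 1)
  row 0: subtract -11/8×row2 = (1, 0, 1, 0)
  row 1: subtract -3/2×row2 = (0, 1, 0, 0)

M[1][2] = 0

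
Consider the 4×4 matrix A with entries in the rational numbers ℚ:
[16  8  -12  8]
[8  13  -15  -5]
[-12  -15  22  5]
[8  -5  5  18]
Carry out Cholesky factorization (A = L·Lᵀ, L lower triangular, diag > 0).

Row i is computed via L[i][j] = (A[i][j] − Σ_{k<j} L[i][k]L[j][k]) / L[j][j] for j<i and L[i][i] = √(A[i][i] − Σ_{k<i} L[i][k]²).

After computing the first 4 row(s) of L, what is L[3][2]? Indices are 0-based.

Step 1: L[0][0] = √(16) = 4.
  L[1][0] = (8) / L[0][0] = 2.
Step 2: L[1][1] = √(9) = 3.
  L[2][0] = (-12) / L[0][0] = -3.
  L[2][1] = (-9) / L[1][1] = -3.
Step 3: L[2][2] = √(4) = 2.
  L[3][0] = (8) / L[0][0] = 2.
  L[3][1] = (-9) / L[1][1] = -3.
  L[3][2] = (2) / L[2][2] = 1.
Step 4: L[3][3] = √(4) = 2.

L[3][2] = 1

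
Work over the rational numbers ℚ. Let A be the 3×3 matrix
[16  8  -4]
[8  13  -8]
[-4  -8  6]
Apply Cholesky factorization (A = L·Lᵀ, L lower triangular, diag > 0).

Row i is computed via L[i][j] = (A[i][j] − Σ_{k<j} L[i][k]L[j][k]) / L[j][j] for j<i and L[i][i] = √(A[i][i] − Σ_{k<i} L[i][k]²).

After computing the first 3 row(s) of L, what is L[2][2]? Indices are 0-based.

L[2][2] = 1

Step 1: L[0][0] = √(16) = 4.
  L[1][0] = (8) / L[0][0] = 2.
Step 2: L[1][1] = √(9) = 3.
  L[2][0] = (-4) / L[0][0] = -1.
  L[2][1] = (-6) / L[1][1] = -2.
Step 3: L[2][2] = √(1) = 1.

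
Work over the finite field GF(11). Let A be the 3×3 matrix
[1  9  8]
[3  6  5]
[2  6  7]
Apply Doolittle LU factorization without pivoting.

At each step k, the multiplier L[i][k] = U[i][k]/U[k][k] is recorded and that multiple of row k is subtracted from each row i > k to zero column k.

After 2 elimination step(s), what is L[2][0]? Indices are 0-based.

k=0: U[0][0]=1
  eliminate (1,0): mult=3, new row 1: (0, 1, 3); set L[1][0]=3
  eliminate (2,0): mult=2, new row 2: (0, 10, 2); set L[2][0]=2
k=1: U[1][1]=1
  eliminate (2,1): mult=10, new row 2: (0, 0, 5); set L[2][1]=10

L[2][0] = 2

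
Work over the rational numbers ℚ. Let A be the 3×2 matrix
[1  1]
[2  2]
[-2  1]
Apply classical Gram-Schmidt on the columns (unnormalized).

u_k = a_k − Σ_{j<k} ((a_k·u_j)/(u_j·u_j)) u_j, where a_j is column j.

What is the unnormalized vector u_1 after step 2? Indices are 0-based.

u_1 = (2/3, 4/3, 5/3)

Step 1: u_0 = a_0 = (1, 2, -2).
Step 2: u_1 = a_1 − (1/3)·u_0 = (2/3, 4/3, 5/3).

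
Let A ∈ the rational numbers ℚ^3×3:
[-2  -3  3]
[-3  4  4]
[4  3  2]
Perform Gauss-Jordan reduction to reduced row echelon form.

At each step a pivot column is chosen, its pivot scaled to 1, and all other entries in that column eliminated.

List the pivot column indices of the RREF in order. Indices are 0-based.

[1] R0 /= -2  ⇒  (1, 3/2, -3/2)
     R1 -= -3·R0  ⇒  (0, 17/2, -1/2)
     R2 -= 4·R0  ⇒  (0, -3, 8)
[2] R1 /= 17/2  ⇒  (0, 1, -1/17)
     R0 -= 3/2·R1  ⇒  (1, 0, -24/17)
     R2 -= -3·R1  ⇒  (0, 0, 133/17)
[3] R2 /= 133/17  ⇒  (0, 0, 1)
     R0 -= -24/17·R2  ⇒  (1, 0, 0)
     R1 -= -1/17·R2  ⇒  (0, 1, 0)

pivot columns: 0, 1, 2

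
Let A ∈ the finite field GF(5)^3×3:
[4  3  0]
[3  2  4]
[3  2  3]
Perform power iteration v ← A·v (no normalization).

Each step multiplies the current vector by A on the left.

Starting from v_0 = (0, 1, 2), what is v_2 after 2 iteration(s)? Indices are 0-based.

v_2 = (2, 1, 3)

v_0 = (0, 1, 2).
v_1 = A·v_0 = (3, 0, 3).
v_2 = A·v_1 = (2, 1, 3).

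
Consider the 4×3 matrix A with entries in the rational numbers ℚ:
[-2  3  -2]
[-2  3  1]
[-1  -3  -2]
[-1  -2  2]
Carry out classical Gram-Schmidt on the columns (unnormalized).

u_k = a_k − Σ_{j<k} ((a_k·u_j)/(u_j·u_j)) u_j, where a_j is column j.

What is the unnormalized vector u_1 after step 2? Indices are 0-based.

Step 1: u_0 = a_0 = (-2, -2, -1, -1).
Step 2: u_1 = a_1 − (-7/10)·u_0 = (8/5, 8/5, -37/10, -27/10).

u_1 = (8/5, 8/5, -37/10, -27/10)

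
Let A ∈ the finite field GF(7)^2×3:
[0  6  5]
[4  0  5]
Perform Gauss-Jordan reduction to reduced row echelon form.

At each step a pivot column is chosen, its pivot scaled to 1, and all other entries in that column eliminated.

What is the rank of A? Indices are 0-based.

rank = 2

step 1: exchange rows 0,1
step 1: normalize row 0 (÷4) = (1, 0, 3)
step 2: normalize row 1 (÷6) = (0, 1, 2)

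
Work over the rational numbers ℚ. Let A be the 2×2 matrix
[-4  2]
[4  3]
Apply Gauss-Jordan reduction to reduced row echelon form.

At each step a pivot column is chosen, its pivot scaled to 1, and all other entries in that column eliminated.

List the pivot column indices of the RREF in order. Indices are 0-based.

step 1: normalize row 0 (÷-4) = (1, -1/2)
  row 1: subtract 4×row0 = (0, 5)
step 2: normalize row 1 (÷5) = (0, 1)
  row 0: subtract -1/2×row1 = (1, 0)

pivot columns: 0, 1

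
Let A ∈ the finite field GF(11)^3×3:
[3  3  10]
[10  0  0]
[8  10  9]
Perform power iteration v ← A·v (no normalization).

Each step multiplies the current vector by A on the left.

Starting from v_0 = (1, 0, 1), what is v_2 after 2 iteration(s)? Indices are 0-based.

v_2 = (8, 9, 5)

v_0 = (1, 0, 1).
v_1 = A·v_0 = (2, 10, 6).
v_2 = A·v_1 = (8, 9, 5).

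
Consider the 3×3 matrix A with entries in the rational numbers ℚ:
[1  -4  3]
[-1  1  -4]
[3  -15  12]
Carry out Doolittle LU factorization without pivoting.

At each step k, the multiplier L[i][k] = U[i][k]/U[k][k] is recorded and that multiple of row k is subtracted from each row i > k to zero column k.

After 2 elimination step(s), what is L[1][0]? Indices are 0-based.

L[1][0] = -1

[col 0] pivot 1
  R1 -= -1*R0 → (0, -3, -1)  (L[1][0] := -1)
  R2 -= 3*R0 → (0, -3, 3)  (L[2][0] := 3)
[col 1] pivot -3
  R2 -= 1*R1 → (0, 0, 4)  (L[2][1] := 1)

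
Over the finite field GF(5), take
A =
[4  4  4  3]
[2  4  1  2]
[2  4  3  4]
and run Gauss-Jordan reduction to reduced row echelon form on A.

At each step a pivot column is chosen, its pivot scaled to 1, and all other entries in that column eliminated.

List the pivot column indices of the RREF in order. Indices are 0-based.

pivot columns: 0, 1, 2

[1] R0 /= 4  ⇒  (1, 1, 1, 2)
     R1 -= 2·R0  ⇒  (0, 2, 4, 3)
     R2 -= 2·R0  ⇒  (0, 2, 1, 0)
[2] R1 /= 2  ⇒  (0, 1, 2, 4)
     R0 -= 1·R1  ⇒  (1, 0, 4, 3)
     R2 -= 2·R1  ⇒  (0, 0, 2, 2)
[3] R2 /= 2  ⇒  (0, 0, 1, 1)
     R0 -= 4·R2  ⇒  (1, 0, 0, 4)
     R1 -= 2·R2  ⇒  (0, 1, 0, 2)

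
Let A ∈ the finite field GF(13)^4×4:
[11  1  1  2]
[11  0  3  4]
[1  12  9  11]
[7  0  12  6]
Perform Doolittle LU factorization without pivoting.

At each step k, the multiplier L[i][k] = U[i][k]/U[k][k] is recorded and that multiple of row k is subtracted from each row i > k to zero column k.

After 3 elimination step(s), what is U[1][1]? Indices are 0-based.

[col 0] pivot 11
  R1 -= 1*R0 → (0, 12, 2, 2)  (L[1][0] := 1)
  R2 -= 6*R0 → (0, 6, 3, 12)  (L[2][0] := 6)
  R3 -= 3*R0 → (0, 10, 9, 0)  (L[3][0] := 3)
[col 1] pivot 12
  R2 -= 7*R1 → (0, 0, 2, 11)  (L[2][1] := 7)
  R3 -= 3*R1 → (0, 0, 3, 7)  (L[3][1] := 3)
[col 2] pivot 2
  R3 -= 8*R2 → (0, 0, 0, 10)  (L[3][2] := 8)

U[1][1] = 12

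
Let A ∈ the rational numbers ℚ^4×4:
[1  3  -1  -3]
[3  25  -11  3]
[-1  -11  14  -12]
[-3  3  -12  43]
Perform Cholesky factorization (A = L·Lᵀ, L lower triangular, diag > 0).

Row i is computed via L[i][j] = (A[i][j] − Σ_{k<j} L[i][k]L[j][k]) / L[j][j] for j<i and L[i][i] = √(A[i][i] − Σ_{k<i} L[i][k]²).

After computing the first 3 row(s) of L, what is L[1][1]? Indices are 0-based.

L[1][1] = 4

Step 1: L[0][0] = √(1) = 1.
  L[1][0] = (3) / L[0][0] = 3.
Step 2: L[1][1] = √(16) = 4.
  L[2][0] = (-1) / L[0][0] = -1.
  L[2][1] = (-8) / L[1][1] = -2.
Step 3: L[2][2] = √(9) = 3.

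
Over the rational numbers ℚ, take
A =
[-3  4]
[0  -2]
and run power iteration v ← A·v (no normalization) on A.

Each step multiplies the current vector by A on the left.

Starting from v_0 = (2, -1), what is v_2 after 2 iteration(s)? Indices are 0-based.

v_0 = (2, -1).
v_1 = A·v_0 = (-10, 2).
v_2 = A·v_1 = (38, -4).

v_2 = (38, -4)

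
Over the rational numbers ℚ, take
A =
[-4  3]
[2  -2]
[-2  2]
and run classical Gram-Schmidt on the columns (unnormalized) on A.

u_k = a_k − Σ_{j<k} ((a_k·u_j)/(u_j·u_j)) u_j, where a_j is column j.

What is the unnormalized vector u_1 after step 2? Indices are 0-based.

Step 1: u_0 = a_0 = (-4, 2, -2).
Step 2: u_1 = a_1 − (-5/6)·u_0 = (-1/3, -1/3, 1/3).

u_1 = (-1/3, -1/3, 1/3)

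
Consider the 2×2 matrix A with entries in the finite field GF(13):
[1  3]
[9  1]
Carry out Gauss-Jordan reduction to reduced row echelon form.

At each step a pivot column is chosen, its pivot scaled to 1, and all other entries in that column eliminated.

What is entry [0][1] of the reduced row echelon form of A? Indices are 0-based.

M[0][1] = 3

step 1: normalize row 0 (÷1) = (1, 3)
  row 1: subtract 9×row0 = (0, 0)
skip col 1 (zero from row 1)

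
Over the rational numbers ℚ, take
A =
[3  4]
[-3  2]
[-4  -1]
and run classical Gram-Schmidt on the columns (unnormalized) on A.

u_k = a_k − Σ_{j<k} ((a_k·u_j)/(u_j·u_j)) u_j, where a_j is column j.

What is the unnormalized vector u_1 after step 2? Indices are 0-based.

Step 1: u_0 = a_0 = (3, -3, -4).
Step 2: u_1 = a_1 − (5/17)·u_0 = (53/17, 49/17, 3/17).

u_1 = (53/17, 49/17, 3/17)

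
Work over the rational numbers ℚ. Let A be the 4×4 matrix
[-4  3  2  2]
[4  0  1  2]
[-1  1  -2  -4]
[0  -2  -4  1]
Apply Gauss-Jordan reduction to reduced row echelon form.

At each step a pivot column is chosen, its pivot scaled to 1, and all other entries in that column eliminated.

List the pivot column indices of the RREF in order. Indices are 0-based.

step 1: normalize row 0 (÷-4) = (1, -3/4, -1/2, -1/2)
  row 1: subtract 4×row0 = (0, 3, 3, 4)
  row 2: subtract -1×row0 = (0, 1/4, -5/2, -9/2)
step 2: normalize row 1 (÷3) = (0, 1, 1, 4/3)
  row 0: subtract -3/4×row1 = (1, 0, 1/4, 1/2)
  row 2: subtract 1/4×row1 = (0, 0, -11/4, -29/6)
  row 3: subtract -2×row1 = (0, 0, -2, 11/3)
step 3: normalize row 2 (÷-11/4) = (0, 0, 1, 58/33)
  row 0: subtract 1/4×row2 = (1, 0, 0, 2/33)
  row 1: subtract 1×row2 = (0, 1, 0, -14/33)
  row 3: subtract -2×row2 = (0, 0, 0, 79/11)
step 4: normalize row 3 (÷79/11) = (0, 0, 0, 1)
  row 0: subtract 2/33×row3 = (1, 0, 0, 0)
  row 1: subtract -14/33×row3 = (0, 1, 0, 0)
  row 2: subtract 58/33×row3 = (0, 0, 1, 0)

pivot columns: 0, 1, 2, 3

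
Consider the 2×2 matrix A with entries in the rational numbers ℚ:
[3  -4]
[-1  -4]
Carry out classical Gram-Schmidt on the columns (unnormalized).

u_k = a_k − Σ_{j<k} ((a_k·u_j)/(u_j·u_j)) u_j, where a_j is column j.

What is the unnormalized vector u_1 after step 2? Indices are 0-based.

u_1 = (-8/5, -24/5)

Step 1: u_0 = a_0 = (3, -1).
Step 2: u_1 = a_1 − (-4/5)·u_0 = (-8/5, -24/5).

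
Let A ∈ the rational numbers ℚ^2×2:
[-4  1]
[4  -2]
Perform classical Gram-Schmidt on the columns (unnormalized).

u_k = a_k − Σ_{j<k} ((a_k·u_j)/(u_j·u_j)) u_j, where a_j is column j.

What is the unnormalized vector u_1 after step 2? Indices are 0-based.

Step 1: u_0 = a_0 = (-4, 4).
Step 2: u_1 = a_1 − (-3/8)·u_0 = (-1/2, -1/2).

u_1 = (-1/2, -1/2)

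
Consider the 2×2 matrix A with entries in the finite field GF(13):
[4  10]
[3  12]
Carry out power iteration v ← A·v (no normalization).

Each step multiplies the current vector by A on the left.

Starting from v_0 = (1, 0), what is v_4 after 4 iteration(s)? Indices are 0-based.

v_4 = (7, 4)

v_0 = (1, 0).
v_1 = A·v_0 = (4, 3).
v_2 = A·v_1 = (7, 9).
v_3 = A·v_2 = (1, 12).
v_4 = A·v_3 = (7, 4).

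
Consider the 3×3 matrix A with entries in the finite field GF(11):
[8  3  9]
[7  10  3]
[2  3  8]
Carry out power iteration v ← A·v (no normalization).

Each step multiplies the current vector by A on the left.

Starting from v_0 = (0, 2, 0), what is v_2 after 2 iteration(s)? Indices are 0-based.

v_2 = (8, 7, 10)

v_0 = (0, 2, 0).
v_1 = A·v_0 = (6, 9, 6).
v_2 = A·v_1 = (8, 7, 10).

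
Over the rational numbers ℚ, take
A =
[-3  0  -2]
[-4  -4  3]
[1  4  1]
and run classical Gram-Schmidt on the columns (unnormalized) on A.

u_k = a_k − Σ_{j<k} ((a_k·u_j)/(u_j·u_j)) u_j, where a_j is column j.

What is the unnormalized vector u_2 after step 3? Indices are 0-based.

Step 1: u_0 = a_0 = (-3, -4, 1).
Step 2: u_1 = a_1 − (10/13)·u_0 = (30/13, -12/13, 42/13).
Step 3: u_2 = a_2 − (-5/26)·u_0 − (-1/4)·u_1 = (-2, 2, 2).

u_2 = (-2, 2, 2)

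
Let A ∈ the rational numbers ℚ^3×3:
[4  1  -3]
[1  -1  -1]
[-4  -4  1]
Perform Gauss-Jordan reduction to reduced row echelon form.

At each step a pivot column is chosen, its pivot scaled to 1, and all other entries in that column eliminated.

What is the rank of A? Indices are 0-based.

[1] R0 /= 4  ⇒  (1, 1/4, -3/4)
     R1 -= 1·R0  ⇒  (0, -5/4, -1/4)
     R2 -= -4·R0  ⇒  (0, -3, -2)
[2] R1 /= -5/4  ⇒  (0, 1, 1/5)
     R0 -= 1/4·R1  ⇒  (1, 0, -4/5)
     R2 -= -3·R1  ⇒  (0, 0, -7/5)
[3] R2 /= -7/5  ⇒  (0, 0, 1)
     R0 -= -4/5·R2  ⇒  (1, 0, 0)
     R1 -= 1/5·R2  ⇒  (0, 1, 0)

rank = 3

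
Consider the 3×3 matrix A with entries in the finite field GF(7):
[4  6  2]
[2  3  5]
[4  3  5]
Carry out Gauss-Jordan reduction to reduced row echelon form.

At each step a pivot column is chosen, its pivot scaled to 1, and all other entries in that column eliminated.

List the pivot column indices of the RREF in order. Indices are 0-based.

pivot columns: 0, 1, 2

step 1: normalize row 0 (÷4) = (1, 5, 4)
  row 1: subtract 2×row0 = (0, 0, 4)
  row 2: subtract 4×row0 = (0, 4, 3)
step 2: exchange rows 1,2
step 2: normalize row 1 (÷4) = (0, 1, 6)
  row 0: subtract 5×row1 = (1, 0, 2)
step 3: normalize row 2 (÷4) = (0, 0, 1)
  row 0: subtract 2×row2 = (1, 0, 0)
  row 1: subtract 6×row2 = (0, 1, 0)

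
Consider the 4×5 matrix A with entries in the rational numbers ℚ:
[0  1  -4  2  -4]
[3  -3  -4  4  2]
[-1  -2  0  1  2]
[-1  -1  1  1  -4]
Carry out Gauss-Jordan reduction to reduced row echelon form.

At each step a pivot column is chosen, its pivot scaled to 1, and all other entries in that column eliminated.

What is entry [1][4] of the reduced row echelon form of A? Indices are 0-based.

step 1: exchange rows 0,1
step 1: normalize row 0 (÷3) = (1, -1, -4/3, 4/3, 2/3)
  row 2: subtract -1×row0 = (0, -3, -4/3, 7/3, 8/3)
  row 3: subtract -1×row0 = (0, -2, -1/3, 7/3, -10/3)
step 2: normalize row 1 (÷1) = (0, 1, -4, 2, -4)
  row 0: subtract -1×row1 = (1, 0, -16/3, 10/3, -10/3)
  row 2: subtract -3×row1 = (0, 0, -40/3, 25/3, -28/3)
  row 3: subtract -2×row1 = (0, 0, -25/3, 19/3, -34/3)
step 3: normalize row 2 (÷-40/3) = (0, 0, 1, -5/8, 7/10)
  row 0: subtract -16/3×row2 = (1, 0, 0, 0, 2/5)
  row 1: subtract -4×row2 = (0, 1, 0, -1/2, -6/5)
  row 3: subtract -25/3×row2 = (0, 0, 0, 9/8, -11/2)
step 4: normalize row 3 (÷9/8) = (0, 0, 0, 1, -44/9)
  row 1: subtract -1/2×row3 = (0, 1, 0, 0, -164/45)
  row 2: subtract -5/8×row3 = (0, 0, 1, 0, -106/45)

M[1][4] = -164/45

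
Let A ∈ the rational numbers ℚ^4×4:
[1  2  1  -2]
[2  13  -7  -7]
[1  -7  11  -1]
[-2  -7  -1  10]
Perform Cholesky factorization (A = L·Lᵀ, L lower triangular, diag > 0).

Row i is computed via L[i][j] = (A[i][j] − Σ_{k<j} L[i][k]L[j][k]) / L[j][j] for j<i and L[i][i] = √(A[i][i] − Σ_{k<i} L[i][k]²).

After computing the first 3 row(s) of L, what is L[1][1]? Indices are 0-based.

L[1][1] = 3

Step 1: L[0][0] = √(1) = 1.
  L[1][0] = (2) / L[0][0] = 2.
Step 2: L[1][1] = √(9) = 3.
  L[2][0] = (1) / L[0][0] = 1.
  L[2][1] = (-9) / L[1][1] = -3.
Step 3: L[2][2] = √(1) = 1.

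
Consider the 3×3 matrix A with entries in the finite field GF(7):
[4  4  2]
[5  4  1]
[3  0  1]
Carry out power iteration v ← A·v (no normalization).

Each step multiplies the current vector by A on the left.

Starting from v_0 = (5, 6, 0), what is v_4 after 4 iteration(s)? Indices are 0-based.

v_4 = (2, 0, 2)

v_0 = (5, 6, 0).
v_1 = A·v_0 = (2, 0, 1).
v_2 = A·v_1 = (3, 4, 0).
v_3 = A·v_2 = (0, 3, 2).
v_4 = A·v_3 = (2, 0, 2).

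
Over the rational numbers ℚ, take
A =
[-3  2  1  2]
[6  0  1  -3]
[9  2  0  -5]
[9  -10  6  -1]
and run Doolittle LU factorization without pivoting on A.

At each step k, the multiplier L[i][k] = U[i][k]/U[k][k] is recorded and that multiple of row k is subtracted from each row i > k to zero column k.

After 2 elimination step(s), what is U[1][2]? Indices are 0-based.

[col 0] pivot -3
  R1 -= -2*R0 → (0, 4, 3, 1)  (L[1][0] := -2)
  R2 -= -3*R0 → (0, 8, 3, 1)  (L[2][0] := -3)
  R3 -= -3*R0 → (0, -4, 9, 5)  (L[3][0] := -3)
[col 1] pivot 4
  R2 -= 2*R1 → (0, 0, -3, -1)  (L[2][1] := 2)
  R3 -= -1*R1 → (0, 0, 12, 6)  (L[3][1] := -1)

U[1][2] = 3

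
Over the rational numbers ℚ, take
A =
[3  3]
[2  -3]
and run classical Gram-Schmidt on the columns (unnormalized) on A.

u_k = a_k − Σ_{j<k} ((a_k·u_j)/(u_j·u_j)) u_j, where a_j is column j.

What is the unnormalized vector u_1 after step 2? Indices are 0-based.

Step 1: u_0 = a_0 = (3, 2).
Step 2: u_1 = a_1 − (3/13)·u_0 = (30/13, -45/13).

u_1 = (30/13, -45/13)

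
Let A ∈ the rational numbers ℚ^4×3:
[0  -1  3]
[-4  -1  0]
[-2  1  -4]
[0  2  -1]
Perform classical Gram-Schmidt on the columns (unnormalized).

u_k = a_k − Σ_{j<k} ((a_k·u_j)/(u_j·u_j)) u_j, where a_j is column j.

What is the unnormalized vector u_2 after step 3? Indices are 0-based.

u_2 = (53/34, 25/34, -25/17, 32/17)

Step 1: u_0 = a_0 = (0, -4, -2, 0).
Step 2: u_1 = a_1 − (1/10)·u_0 = (-1, -3/5, 6/5, 2).
Step 3: u_2 = a_2 − (2/5)·u_0 − (-49/34)·u_1 = (53/34, 25/34, -25/17, 32/17).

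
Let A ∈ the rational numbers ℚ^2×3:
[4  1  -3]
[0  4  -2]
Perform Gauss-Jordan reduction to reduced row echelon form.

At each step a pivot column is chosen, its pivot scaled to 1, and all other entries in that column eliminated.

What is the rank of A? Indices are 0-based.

rank = 2

step 1: normalize row 0 (÷4) = (1, 1/4, -3/4)
step 2: normalize row 1 (÷4) = (0, 1, -1/2)
  row 0: subtract 1/4×row1 = (1, 0, -5/8)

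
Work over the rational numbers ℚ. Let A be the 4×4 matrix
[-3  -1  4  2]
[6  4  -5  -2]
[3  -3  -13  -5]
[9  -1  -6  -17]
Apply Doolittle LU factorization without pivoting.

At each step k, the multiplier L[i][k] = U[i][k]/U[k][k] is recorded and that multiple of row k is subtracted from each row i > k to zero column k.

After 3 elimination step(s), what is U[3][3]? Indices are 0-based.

U[3][3] = -3

[col 0] pivot -3
  R1 -= -2*R0 → (0, 2, 3, 2)  (L[1][0] := -2)
  R2 -= -1*R0 → (0, -4, -9, -3)  (L[2][0] := -1)
  R3 -= -3*R0 → (0, -4, 6, -11)  (L[3][0] := -3)
[col 1] pivot 2
  R2 -= -2*R1 → (0, 0, -3, 1)  (L[2][1] := -2)
  R3 -= -2*R1 → (0, 0, 12, -7)  (L[3][1] := -2)
[col 2] pivot -3
  R3 -= -4*R2 → (0, 0, 0, -3)  (L[3][2] := -4)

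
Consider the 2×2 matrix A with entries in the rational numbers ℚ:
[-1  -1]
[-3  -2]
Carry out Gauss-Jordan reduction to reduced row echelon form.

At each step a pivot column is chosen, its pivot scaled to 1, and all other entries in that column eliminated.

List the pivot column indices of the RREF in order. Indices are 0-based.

pivot columns: 0, 1

[1] R0 /= -1  ⇒  (1, 1)
     R1 -= -3·R0  ⇒  (0, 1)
[2] R1 /= 1  ⇒  (0, 1)
     R0 -= 1·R1  ⇒  (1, 0)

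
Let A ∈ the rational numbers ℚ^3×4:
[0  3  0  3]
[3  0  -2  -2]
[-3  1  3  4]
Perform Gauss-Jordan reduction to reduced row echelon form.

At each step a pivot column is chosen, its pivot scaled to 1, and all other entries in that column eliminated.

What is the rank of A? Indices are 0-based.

[1] R0 <-> R1
[1] R0 /= 3  ⇒  (1, 0, -2/3, -2/3)
     R2 -= -3·R0  ⇒  (0, 1, 1, 2)
[2] R1 /= 3  ⇒  (0, 1, 0, 1)
     R2 -= 1·R1  ⇒  (0, 0, 1, 1)
[3] R2 /= 1  ⇒  (0, 0, 1, 1)
     R0 -= -2/3·R2  ⇒  (1, 0, 0, 0)

rank = 3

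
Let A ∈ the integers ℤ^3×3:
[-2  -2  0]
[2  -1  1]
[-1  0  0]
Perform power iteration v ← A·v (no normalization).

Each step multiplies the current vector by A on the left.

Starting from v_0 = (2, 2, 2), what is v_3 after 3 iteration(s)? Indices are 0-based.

v_3 = (28, 46, -8)

v_0 = (2, 2, 2).
v_1 = A·v_0 = (-8, 4, -2).
v_2 = A·v_1 = (8, -22, 8).
v_3 = A·v_2 = (28, 46, -8).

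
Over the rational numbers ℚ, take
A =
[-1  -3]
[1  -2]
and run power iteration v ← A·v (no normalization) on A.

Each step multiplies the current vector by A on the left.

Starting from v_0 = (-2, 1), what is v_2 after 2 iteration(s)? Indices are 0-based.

v_0 = (-2, 1).
v_1 = A·v_0 = (-1, -4).
v_2 = A·v_1 = (13, 7).

v_2 = (13, 7)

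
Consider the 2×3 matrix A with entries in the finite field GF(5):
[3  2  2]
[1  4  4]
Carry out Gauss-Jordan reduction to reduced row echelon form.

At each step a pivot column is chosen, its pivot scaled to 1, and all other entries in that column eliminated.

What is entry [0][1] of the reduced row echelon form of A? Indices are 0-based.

M[0][1] = 4

pivot(0,0)=3: scale R0 → (1, 4, 4)
  clear (1,0): R1 −= (1)R0 → (0, 0, 0)
col 1: no nonzero at/below row 1; advance.
col 2: no nonzero at/below row 1; advance.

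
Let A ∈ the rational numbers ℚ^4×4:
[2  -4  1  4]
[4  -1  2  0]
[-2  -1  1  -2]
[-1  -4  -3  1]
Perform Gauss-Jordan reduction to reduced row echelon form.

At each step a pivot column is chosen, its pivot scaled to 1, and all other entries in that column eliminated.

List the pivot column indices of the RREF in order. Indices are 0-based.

pivot columns: 0, 1, 2, 3

pivot(0,0)=2: scale R0 → (1, -2, 1/2, 2)
  clear (1,0): R1 −= (4)R0 → (0, 7, 0, -8)
  clear (2,0): R2 −= (-2)R0 → (0, -5, 2, 2)
  clear (3,0): R3 −= (-1)R0 → (0, -6, -5/2, 3)
pivot(1,1)=7: scale R1 → (0, 1, 0, -8/7)
  clear (0,1): R0 −= (-2)R1 → (1, 0, 1/2, -2/7)
  clear (2,1): R2 −= (-5)R1 → (0, 0, 2, -26/7)
  clear (3,1): R3 −= (-6)R1 → (0, 0, -5/2, -27/7)
pivot(2,2)=2: scale R2 → (0, 0, 1, -13/7)
  clear (0,2): R0 −= (1/2)R2 → (1, 0, 0, 9/14)
  clear (3,2): R3 −= (-5/2)R2 → (0, 0, 0, -17/2)
pivot(3,3)=-17/2: scale R3 → (0, 0, 0, 1)
  clear (0,3): R0 −= (9/14)R3 → (1, 0, 0, 0)
  clear (1,3): R1 −= (-8/7)R3 → (0, 1, 0, 0)
  clear (2,3): R2 −= (-13/7)R3 → (0, 0, 1, 0)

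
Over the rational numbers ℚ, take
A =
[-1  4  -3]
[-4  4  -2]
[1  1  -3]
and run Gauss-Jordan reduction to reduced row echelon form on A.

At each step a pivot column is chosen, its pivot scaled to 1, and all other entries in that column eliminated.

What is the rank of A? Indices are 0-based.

step 1: normalize row 0 (÷-1) = (1, -4, 3)
  row 1: subtract -4×row0 = (0, -12, 10)
  row 2: subtract 1×row0 = (0, 5, -6)
step 2: normalize row 1 (÷-12) = (0, 1, -5/6)
  row 0: subtract -4×row1 = (1, 0, -1/3)
  row 2: subtract 5×row1 = (0, 0, -11/6)
step 3: normalize row 2 (÷-11/6) = (0, 0, 1)
  row 0: subtract -1/3×row2 = (1, 0, 0)
  row 1: subtract -5/6×row2 = (0, 1, 0)

rank = 3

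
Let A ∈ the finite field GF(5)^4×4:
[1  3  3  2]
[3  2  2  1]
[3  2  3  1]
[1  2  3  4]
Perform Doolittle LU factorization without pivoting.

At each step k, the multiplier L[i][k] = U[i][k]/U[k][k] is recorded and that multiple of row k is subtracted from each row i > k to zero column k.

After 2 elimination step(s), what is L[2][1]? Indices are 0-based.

L[2][1] = 1

[col 0] pivot 1
  R1 -= 3*R0 → (0, 3, 3, 0)  (L[1][0] := 3)
  R2 -= 3*R0 → (0, 3, 4, 0)  (L[2][0] := 3)
  R3 -= 1*R0 → (0, 4, 0, 2)  (L[3][0] := 1)
[col 1] pivot 3
  R2 -= 1*R1 → (0, 0, 1, 0)  (L[2][1] := 1)
  R3 -= 3*R1 → (0, 0, 1, 2)  (L[3][1] := 3)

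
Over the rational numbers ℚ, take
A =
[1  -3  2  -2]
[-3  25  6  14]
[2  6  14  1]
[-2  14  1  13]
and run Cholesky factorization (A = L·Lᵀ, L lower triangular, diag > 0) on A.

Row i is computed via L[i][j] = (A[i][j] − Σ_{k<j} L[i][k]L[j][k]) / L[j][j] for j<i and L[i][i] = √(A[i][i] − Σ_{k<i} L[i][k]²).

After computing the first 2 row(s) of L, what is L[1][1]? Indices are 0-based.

Step 1: L[0][0] = √(1) = 1.
  L[1][0] = (-3) / L[0][0] = -3.
Step 2: L[1][1] = √(16) = 4.

L[1][1] = 4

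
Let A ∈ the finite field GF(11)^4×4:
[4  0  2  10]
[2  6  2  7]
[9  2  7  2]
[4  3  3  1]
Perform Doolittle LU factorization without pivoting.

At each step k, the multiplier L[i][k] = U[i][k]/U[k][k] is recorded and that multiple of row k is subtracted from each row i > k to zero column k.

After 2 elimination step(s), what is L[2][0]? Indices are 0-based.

L[2][0] = 5

Step 1: pivot at (0,0) is 4.
  row1 ← row1 − (6)·row0  ⇒  L[1][0]=6, U row1=(0, 6, 1, 2)
  row2 ← row2 − (5)·row0  ⇒  L[2][0]=5, U row2=(0, 2, 8, 7)
  row3 ← row3 − (1)·row0  ⇒  L[3][0]=1, U row3=(0, 3, 1, 2)
Step 2: pivot at (1,1) is 6.
  row2 ← row2 − (4)·row1  ⇒  L[2][1]=4, U row2=(0, 0, 4, 10)
  row3 ← row3 − (6)·row1  ⇒  L[3][1]=6, U row3=(0, 0, 6, 1)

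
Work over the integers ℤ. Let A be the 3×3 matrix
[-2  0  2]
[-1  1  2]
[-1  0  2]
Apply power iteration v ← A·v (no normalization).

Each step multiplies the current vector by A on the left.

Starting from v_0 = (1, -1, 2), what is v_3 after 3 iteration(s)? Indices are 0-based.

v_3 = (4, 12, 6)

v_0 = (1, -1, 2).
v_1 = A·v_0 = (2, 2, 3).
v_2 = A·v_1 = (2, 6, 4).
v_3 = A·v_2 = (4, 12, 6).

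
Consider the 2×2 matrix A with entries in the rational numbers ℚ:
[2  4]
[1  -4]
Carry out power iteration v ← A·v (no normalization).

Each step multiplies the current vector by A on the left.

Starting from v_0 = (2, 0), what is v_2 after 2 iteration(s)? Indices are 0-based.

v_2 = (16, -4)

v_0 = (2, 0).
v_1 = A·v_0 = (4, 2).
v_2 = A·v_1 = (16, -4).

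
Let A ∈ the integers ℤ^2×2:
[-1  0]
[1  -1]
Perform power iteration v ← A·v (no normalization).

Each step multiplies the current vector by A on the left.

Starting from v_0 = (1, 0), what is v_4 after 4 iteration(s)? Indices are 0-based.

v_4 = (1, -4)

v_0 = (1, 0).
v_1 = A·v_0 = (-1, 1).
v_2 = A·v_1 = (1, -2).
v_3 = A·v_2 = (-1, 3).
v_4 = A·v_3 = (1, -4).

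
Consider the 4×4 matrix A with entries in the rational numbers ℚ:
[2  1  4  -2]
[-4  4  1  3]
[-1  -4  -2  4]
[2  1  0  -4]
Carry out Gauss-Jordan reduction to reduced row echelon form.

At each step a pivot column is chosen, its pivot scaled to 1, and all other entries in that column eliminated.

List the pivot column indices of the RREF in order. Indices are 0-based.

[1] R0 /= 2  ⇒  (1, 1/2, 2, -1)
     R1 -= -4·R0  ⇒  (0, 6, 9, -1)
     R2 -= -1·R0  ⇒  (0, -7/2, 0, 3)
     R3 -= 2·R0  ⇒  (0, 0, -4, -2)
[2] R1 /= 6  ⇒  (0, 1, 3/2, -1/6)
     R0 -= 1/2·R1  ⇒  (1, 0, 5/4, -11/12)
     R2 -= -7/2·R1  ⇒  (0, 0, 21/4, 29/12)
[3] R2 /= 21/4  ⇒  (0, 0, 1, 29/63)
     R0 -= 5/4·R2  ⇒  (1, 0, 0, -94/63)
     R1 -= 3/2·R2  ⇒  (0, 1, 0, -6/7)
     R3 -= -4·R2  ⇒  (0, 0, 0, -10/63)
[4] R3 /= -10/63  ⇒  (0, 0, 0, 1)
     R0 -= -94/63·R3  ⇒  (1, 0, 0, 0)
     R1 -= -6/7·R3  ⇒  (0, 1, 0, 0)
     R2 -= 29/63·R3  ⇒  (0, 0, 1, 0)

pivot columns: 0, 1, 2, 3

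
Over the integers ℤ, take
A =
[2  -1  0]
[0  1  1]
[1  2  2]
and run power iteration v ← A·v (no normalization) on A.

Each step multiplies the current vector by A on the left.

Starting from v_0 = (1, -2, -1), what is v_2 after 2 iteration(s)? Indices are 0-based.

v_2 = (11, -8, -12)

v_0 = (1, -2, -1).
v_1 = A·v_0 = (4, -3, -5).
v_2 = A·v_1 = (11, -8, -12).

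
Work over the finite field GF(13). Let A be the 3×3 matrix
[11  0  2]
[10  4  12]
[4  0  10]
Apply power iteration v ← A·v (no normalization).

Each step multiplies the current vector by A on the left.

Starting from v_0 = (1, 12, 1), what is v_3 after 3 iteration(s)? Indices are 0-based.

v_3 = (3, 8, 4)

v_0 = (1, 12, 1).
v_1 = A·v_0 = (0, 5, 1).
v_2 = A·v_1 = (2, 6, 10).
v_3 = A·v_2 = (3, 8, 4).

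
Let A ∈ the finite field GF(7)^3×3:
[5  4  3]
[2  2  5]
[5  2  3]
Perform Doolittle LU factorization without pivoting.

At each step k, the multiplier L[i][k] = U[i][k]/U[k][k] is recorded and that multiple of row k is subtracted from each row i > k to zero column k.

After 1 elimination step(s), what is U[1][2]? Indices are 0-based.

U[1][2] = 1

k=0: U[0][0]=5
  eliminate (1,0): mult=6, new row 1: (0, 6, 1); set L[1][0]=6
  eliminate (2,0): mult=1, new row 2: (0, 5, 0); set L[2][0]=1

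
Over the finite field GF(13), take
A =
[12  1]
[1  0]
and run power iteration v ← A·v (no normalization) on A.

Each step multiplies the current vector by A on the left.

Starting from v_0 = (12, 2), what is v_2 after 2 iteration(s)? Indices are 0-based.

v_0 = (12, 2).
v_1 = A·v_0 = (3, 12).
v_2 = A·v_1 = (9, 3).

v_2 = (9, 3)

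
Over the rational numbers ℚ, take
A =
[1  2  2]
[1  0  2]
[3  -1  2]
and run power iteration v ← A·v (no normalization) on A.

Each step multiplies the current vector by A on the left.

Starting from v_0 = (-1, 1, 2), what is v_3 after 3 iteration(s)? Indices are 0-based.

v_3 = (45, 35, 52)

v_0 = (-1, 1, 2).
v_1 = A·v_0 = (5, 3, 0).
v_2 = A·v_1 = (11, 5, 12).
v_3 = A·v_2 = (45, 35, 52).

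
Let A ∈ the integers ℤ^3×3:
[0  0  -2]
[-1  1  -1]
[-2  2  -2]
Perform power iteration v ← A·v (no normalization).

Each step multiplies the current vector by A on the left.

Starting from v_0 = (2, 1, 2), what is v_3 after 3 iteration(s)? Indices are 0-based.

v_0 = (2, 1, 2).
v_1 = A·v_0 = (-4, -3, -6).
v_2 = A·v_1 = (12, 7, 14).
v_3 = A·v_2 = (-28, -19, -38).

v_3 = (-28, -19, -38)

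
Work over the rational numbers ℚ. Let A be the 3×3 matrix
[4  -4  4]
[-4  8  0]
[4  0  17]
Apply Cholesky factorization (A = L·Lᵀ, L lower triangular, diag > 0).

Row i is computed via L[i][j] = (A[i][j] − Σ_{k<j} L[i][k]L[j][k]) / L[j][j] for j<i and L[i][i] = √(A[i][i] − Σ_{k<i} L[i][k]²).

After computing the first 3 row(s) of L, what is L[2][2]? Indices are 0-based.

L[2][2] = 3

Step 1: L[0][0] = √(4) = 2.
  L[1][0] = (-4) / L[0][0] = -2.
Step 2: L[1][1] = √(4) = 2.
  L[2][0] = (4) / L[0][0] = 2.
  L[2][1] = (4) / L[1][1] = 2.
Step 3: L[2][2] = √(9) = 3.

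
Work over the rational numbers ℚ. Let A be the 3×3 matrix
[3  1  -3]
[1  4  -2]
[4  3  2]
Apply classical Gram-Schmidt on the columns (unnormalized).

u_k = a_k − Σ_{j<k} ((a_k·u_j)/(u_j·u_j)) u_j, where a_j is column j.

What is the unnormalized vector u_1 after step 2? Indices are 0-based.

Step 1: u_0 = a_0 = (3, 1, 4).
Step 2: u_1 = a_1 − (19/26)·u_0 = (-31/26, 85/26, 1/13).

u_1 = (-31/26, 85/26, 1/13)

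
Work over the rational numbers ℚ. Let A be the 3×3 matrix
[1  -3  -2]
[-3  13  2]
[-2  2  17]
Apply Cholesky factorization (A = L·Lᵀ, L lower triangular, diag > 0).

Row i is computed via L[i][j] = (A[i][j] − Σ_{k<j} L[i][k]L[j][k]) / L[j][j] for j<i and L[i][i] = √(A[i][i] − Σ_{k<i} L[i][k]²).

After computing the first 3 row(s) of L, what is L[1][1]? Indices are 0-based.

L[1][1] = 2

Step 1: L[0][0] = √(1) = 1.
  L[1][0] = (-3) / L[0][0] = -3.
Step 2: L[1][1] = √(4) = 2.
  L[2][0] = (-2) / L[0][0] = -2.
  L[2][1] = (-4) / L[1][1] = -2.
Step 3: L[2][2] = √(9) = 3.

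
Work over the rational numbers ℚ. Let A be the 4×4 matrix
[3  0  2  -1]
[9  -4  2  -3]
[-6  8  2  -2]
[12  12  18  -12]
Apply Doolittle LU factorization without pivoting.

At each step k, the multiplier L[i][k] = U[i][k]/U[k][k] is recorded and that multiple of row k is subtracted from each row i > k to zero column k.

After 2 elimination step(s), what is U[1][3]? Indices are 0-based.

U[1][3] = 0

k=0: U[0][0]=3
  eliminate (1,0): mult=3, new row 1: (0, -4, -4, 0); set L[1][0]=3
  eliminate (2,0): mult=-2, new row 2: (0, 8, 6, -4); set L[2][0]=-2
  eliminate (3,0): mult=4, new row 3: (0, 12, 10, -8); set L[3][0]=4
k=1: U[1][1]=-4
  eliminate (2,1): mult=-2, new row 2: (0, 0, -2, -4); set L[2][1]=-2
  eliminate (3,1): mult=-3, new row 3: (0, 0, -2, -8); set L[3][1]=-3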